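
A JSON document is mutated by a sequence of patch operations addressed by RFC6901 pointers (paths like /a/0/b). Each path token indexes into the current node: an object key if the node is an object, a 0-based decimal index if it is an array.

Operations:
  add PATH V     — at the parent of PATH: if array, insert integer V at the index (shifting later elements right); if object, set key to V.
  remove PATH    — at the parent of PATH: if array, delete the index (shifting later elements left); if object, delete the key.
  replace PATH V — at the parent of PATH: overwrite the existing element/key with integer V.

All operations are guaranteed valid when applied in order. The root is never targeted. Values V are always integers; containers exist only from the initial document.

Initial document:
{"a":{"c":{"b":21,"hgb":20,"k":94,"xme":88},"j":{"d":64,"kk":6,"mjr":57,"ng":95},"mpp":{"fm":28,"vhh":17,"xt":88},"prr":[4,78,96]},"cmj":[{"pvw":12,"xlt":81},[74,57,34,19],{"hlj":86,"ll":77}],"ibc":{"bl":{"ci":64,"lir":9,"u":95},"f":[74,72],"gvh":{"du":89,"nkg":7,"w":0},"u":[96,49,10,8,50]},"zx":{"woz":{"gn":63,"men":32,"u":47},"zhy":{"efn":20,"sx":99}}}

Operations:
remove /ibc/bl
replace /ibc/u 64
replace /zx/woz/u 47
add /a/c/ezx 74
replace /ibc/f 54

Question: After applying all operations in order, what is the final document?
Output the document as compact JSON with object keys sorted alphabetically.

After op 1 (remove /ibc/bl): {"a":{"c":{"b":21,"hgb":20,"k":94,"xme":88},"j":{"d":64,"kk":6,"mjr":57,"ng":95},"mpp":{"fm":28,"vhh":17,"xt":88},"prr":[4,78,96]},"cmj":[{"pvw":12,"xlt":81},[74,57,34,19],{"hlj":86,"ll":77}],"ibc":{"f":[74,72],"gvh":{"du":89,"nkg":7,"w":0},"u":[96,49,10,8,50]},"zx":{"woz":{"gn":63,"men":32,"u":47},"zhy":{"efn":20,"sx":99}}}
After op 2 (replace /ibc/u 64): {"a":{"c":{"b":21,"hgb":20,"k":94,"xme":88},"j":{"d":64,"kk":6,"mjr":57,"ng":95},"mpp":{"fm":28,"vhh":17,"xt":88},"prr":[4,78,96]},"cmj":[{"pvw":12,"xlt":81},[74,57,34,19],{"hlj":86,"ll":77}],"ibc":{"f":[74,72],"gvh":{"du":89,"nkg":7,"w":0},"u":64},"zx":{"woz":{"gn":63,"men":32,"u":47},"zhy":{"efn":20,"sx":99}}}
After op 3 (replace /zx/woz/u 47): {"a":{"c":{"b":21,"hgb":20,"k":94,"xme":88},"j":{"d":64,"kk":6,"mjr":57,"ng":95},"mpp":{"fm":28,"vhh":17,"xt":88},"prr":[4,78,96]},"cmj":[{"pvw":12,"xlt":81},[74,57,34,19],{"hlj":86,"ll":77}],"ibc":{"f":[74,72],"gvh":{"du":89,"nkg":7,"w":0},"u":64},"zx":{"woz":{"gn":63,"men":32,"u":47},"zhy":{"efn":20,"sx":99}}}
After op 4 (add /a/c/ezx 74): {"a":{"c":{"b":21,"ezx":74,"hgb":20,"k":94,"xme":88},"j":{"d":64,"kk":6,"mjr":57,"ng":95},"mpp":{"fm":28,"vhh":17,"xt":88},"prr":[4,78,96]},"cmj":[{"pvw":12,"xlt":81},[74,57,34,19],{"hlj":86,"ll":77}],"ibc":{"f":[74,72],"gvh":{"du":89,"nkg":7,"w":0},"u":64},"zx":{"woz":{"gn":63,"men":32,"u":47},"zhy":{"efn":20,"sx":99}}}
After op 5 (replace /ibc/f 54): {"a":{"c":{"b":21,"ezx":74,"hgb":20,"k":94,"xme":88},"j":{"d":64,"kk":6,"mjr":57,"ng":95},"mpp":{"fm":28,"vhh":17,"xt":88},"prr":[4,78,96]},"cmj":[{"pvw":12,"xlt":81},[74,57,34,19],{"hlj":86,"ll":77}],"ibc":{"f":54,"gvh":{"du":89,"nkg":7,"w":0},"u":64},"zx":{"woz":{"gn":63,"men":32,"u":47},"zhy":{"efn":20,"sx":99}}}

Answer: {"a":{"c":{"b":21,"ezx":74,"hgb":20,"k":94,"xme":88},"j":{"d":64,"kk":6,"mjr":57,"ng":95},"mpp":{"fm":28,"vhh":17,"xt":88},"prr":[4,78,96]},"cmj":[{"pvw":12,"xlt":81},[74,57,34,19],{"hlj":86,"ll":77}],"ibc":{"f":54,"gvh":{"du":89,"nkg":7,"w":0},"u":64},"zx":{"woz":{"gn":63,"men":32,"u":47},"zhy":{"efn":20,"sx":99}}}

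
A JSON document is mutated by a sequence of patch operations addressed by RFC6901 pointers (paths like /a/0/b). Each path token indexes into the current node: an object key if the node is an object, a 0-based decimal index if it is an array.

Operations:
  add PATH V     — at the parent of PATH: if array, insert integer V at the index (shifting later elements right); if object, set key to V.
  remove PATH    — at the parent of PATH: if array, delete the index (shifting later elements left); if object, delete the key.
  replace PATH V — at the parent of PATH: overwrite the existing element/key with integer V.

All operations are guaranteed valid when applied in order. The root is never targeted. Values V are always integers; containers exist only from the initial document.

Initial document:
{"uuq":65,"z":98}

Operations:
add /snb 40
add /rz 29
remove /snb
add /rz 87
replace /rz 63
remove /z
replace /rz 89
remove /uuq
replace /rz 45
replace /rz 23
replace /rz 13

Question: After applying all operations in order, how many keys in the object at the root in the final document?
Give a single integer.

After op 1 (add /snb 40): {"snb":40,"uuq":65,"z":98}
After op 2 (add /rz 29): {"rz":29,"snb":40,"uuq":65,"z":98}
After op 3 (remove /snb): {"rz":29,"uuq":65,"z":98}
After op 4 (add /rz 87): {"rz":87,"uuq":65,"z":98}
After op 5 (replace /rz 63): {"rz":63,"uuq":65,"z":98}
After op 6 (remove /z): {"rz":63,"uuq":65}
After op 7 (replace /rz 89): {"rz":89,"uuq":65}
After op 8 (remove /uuq): {"rz":89}
After op 9 (replace /rz 45): {"rz":45}
After op 10 (replace /rz 23): {"rz":23}
After op 11 (replace /rz 13): {"rz":13}
Size at the root: 1

Answer: 1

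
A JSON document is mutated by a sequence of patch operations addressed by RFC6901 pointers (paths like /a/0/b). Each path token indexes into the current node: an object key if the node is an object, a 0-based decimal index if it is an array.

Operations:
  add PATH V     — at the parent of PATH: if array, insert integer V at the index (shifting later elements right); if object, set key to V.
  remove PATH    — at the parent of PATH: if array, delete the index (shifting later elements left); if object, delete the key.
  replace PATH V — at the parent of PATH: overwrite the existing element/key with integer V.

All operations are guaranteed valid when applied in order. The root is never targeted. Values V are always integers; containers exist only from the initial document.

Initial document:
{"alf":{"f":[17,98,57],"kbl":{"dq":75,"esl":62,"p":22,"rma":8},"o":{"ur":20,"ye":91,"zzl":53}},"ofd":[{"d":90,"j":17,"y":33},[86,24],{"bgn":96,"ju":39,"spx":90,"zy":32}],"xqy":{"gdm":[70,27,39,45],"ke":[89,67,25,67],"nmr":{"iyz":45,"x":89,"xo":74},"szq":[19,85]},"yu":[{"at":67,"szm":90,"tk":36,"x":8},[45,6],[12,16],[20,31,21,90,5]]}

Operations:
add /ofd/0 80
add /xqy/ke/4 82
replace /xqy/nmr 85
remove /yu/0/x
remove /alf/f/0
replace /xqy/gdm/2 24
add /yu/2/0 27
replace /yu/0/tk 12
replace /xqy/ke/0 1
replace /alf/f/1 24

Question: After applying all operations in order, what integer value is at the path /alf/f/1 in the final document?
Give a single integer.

After op 1 (add /ofd/0 80): {"alf":{"f":[17,98,57],"kbl":{"dq":75,"esl":62,"p":22,"rma":8},"o":{"ur":20,"ye":91,"zzl":53}},"ofd":[80,{"d":90,"j":17,"y":33},[86,24],{"bgn":96,"ju":39,"spx":90,"zy":32}],"xqy":{"gdm":[70,27,39,45],"ke":[89,67,25,67],"nmr":{"iyz":45,"x":89,"xo":74},"szq":[19,85]},"yu":[{"at":67,"szm":90,"tk":36,"x":8},[45,6],[12,16],[20,31,21,90,5]]}
After op 2 (add /xqy/ke/4 82): {"alf":{"f":[17,98,57],"kbl":{"dq":75,"esl":62,"p":22,"rma":8},"o":{"ur":20,"ye":91,"zzl":53}},"ofd":[80,{"d":90,"j":17,"y":33},[86,24],{"bgn":96,"ju":39,"spx":90,"zy":32}],"xqy":{"gdm":[70,27,39,45],"ke":[89,67,25,67,82],"nmr":{"iyz":45,"x":89,"xo":74},"szq":[19,85]},"yu":[{"at":67,"szm":90,"tk":36,"x":8},[45,6],[12,16],[20,31,21,90,5]]}
After op 3 (replace /xqy/nmr 85): {"alf":{"f":[17,98,57],"kbl":{"dq":75,"esl":62,"p":22,"rma":8},"o":{"ur":20,"ye":91,"zzl":53}},"ofd":[80,{"d":90,"j":17,"y":33},[86,24],{"bgn":96,"ju":39,"spx":90,"zy":32}],"xqy":{"gdm":[70,27,39,45],"ke":[89,67,25,67,82],"nmr":85,"szq":[19,85]},"yu":[{"at":67,"szm":90,"tk":36,"x":8},[45,6],[12,16],[20,31,21,90,5]]}
After op 4 (remove /yu/0/x): {"alf":{"f":[17,98,57],"kbl":{"dq":75,"esl":62,"p":22,"rma":8},"o":{"ur":20,"ye":91,"zzl":53}},"ofd":[80,{"d":90,"j":17,"y":33},[86,24],{"bgn":96,"ju":39,"spx":90,"zy":32}],"xqy":{"gdm":[70,27,39,45],"ke":[89,67,25,67,82],"nmr":85,"szq":[19,85]},"yu":[{"at":67,"szm":90,"tk":36},[45,6],[12,16],[20,31,21,90,5]]}
After op 5 (remove /alf/f/0): {"alf":{"f":[98,57],"kbl":{"dq":75,"esl":62,"p":22,"rma":8},"o":{"ur":20,"ye":91,"zzl":53}},"ofd":[80,{"d":90,"j":17,"y":33},[86,24],{"bgn":96,"ju":39,"spx":90,"zy":32}],"xqy":{"gdm":[70,27,39,45],"ke":[89,67,25,67,82],"nmr":85,"szq":[19,85]},"yu":[{"at":67,"szm":90,"tk":36},[45,6],[12,16],[20,31,21,90,5]]}
After op 6 (replace /xqy/gdm/2 24): {"alf":{"f":[98,57],"kbl":{"dq":75,"esl":62,"p":22,"rma":8},"o":{"ur":20,"ye":91,"zzl":53}},"ofd":[80,{"d":90,"j":17,"y":33},[86,24],{"bgn":96,"ju":39,"spx":90,"zy":32}],"xqy":{"gdm":[70,27,24,45],"ke":[89,67,25,67,82],"nmr":85,"szq":[19,85]},"yu":[{"at":67,"szm":90,"tk":36},[45,6],[12,16],[20,31,21,90,5]]}
After op 7 (add /yu/2/0 27): {"alf":{"f":[98,57],"kbl":{"dq":75,"esl":62,"p":22,"rma":8},"o":{"ur":20,"ye":91,"zzl":53}},"ofd":[80,{"d":90,"j":17,"y":33},[86,24],{"bgn":96,"ju":39,"spx":90,"zy":32}],"xqy":{"gdm":[70,27,24,45],"ke":[89,67,25,67,82],"nmr":85,"szq":[19,85]},"yu":[{"at":67,"szm":90,"tk":36},[45,6],[27,12,16],[20,31,21,90,5]]}
After op 8 (replace /yu/0/tk 12): {"alf":{"f":[98,57],"kbl":{"dq":75,"esl":62,"p":22,"rma":8},"o":{"ur":20,"ye":91,"zzl":53}},"ofd":[80,{"d":90,"j":17,"y":33},[86,24],{"bgn":96,"ju":39,"spx":90,"zy":32}],"xqy":{"gdm":[70,27,24,45],"ke":[89,67,25,67,82],"nmr":85,"szq":[19,85]},"yu":[{"at":67,"szm":90,"tk":12},[45,6],[27,12,16],[20,31,21,90,5]]}
After op 9 (replace /xqy/ke/0 1): {"alf":{"f":[98,57],"kbl":{"dq":75,"esl":62,"p":22,"rma":8},"o":{"ur":20,"ye":91,"zzl":53}},"ofd":[80,{"d":90,"j":17,"y":33},[86,24],{"bgn":96,"ju":39,"spx":90,"zy":32}],"xqy":{"gdm":[70,27,24,45],"ke":[1,67,25,67,82],"nmr":85,"szq":[19,85]},"yu":[{"at":67,"szm":90,"tk":12},[45,6],[27,12,16],[20,31,21,90,5]]}
After op 10 (replace /alf/f/1 24): {"alf":{"f":[98,24],"kbl":{"dq":75,"esl":62,"p":22,"rma":8},"o":{"ur":20,"ye":91,"zzl":53}},"ofd":[80,{"d":90,"j":17,"y":33},[86,24],{"bgn":96,"ju":39,"spx":90,"zy":32}],"xqy":{"gdm":[70,27,24,45],"ke":[1,67,25,67,82],"nmr":85,"szq":[19,85]},"yu":[{"at":67,"szm":90,"tk":12},[45,6],[27,12,16],[20,31,21,90,5]]}
Value at /alf/f/1: 24

Answer: 24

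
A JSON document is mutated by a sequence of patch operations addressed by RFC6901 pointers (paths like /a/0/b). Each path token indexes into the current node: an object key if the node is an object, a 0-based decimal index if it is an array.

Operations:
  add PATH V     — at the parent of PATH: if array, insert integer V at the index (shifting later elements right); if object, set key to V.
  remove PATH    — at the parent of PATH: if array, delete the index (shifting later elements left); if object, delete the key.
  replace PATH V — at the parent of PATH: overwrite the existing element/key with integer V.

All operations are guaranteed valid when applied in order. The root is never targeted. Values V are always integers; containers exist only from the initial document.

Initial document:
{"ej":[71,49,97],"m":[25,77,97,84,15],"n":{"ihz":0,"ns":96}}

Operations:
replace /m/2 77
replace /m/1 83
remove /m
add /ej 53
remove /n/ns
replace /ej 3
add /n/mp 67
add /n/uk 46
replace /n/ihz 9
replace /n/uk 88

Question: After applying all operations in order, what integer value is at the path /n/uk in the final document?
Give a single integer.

After op 1 (replace /m/2 77): {"ej":[71,49,97],"m":[25,77,77,84,15],"n":{"ihz":0,"ns":96}}
After op 2 (replace /m/1 83): {"ej":[71,49,97],"m":[25,83,77,84,15],"n":{"ihz":0,"ns":96}}
After op 3 (remove /m): {"ej":[71,49,97],"n":{"ihz":0,"ns":96}}
After op 4 (add /ej 53): {"ej":53,"n":{"ihz":0,"ns":96}}
After op 5 (remove /n/ns): {"ej":53,"n":{"ihz":0}}
After op 6 (replace /ej 3): {"ej":3,"n":{"ihz":0}}
After op 7 (add /n/mp 67): {"ej":3,"n":{"ihz":0,"mp":67}}
After op 8 (add /n/uk 46): {"ej":3,"n":{"ihz":0,"mp":67,"uk":46}}
After op 9 (replace /n/ihz 9): {"ej":3,"n":{"ihz":9,"mp":67,"uk":46}}
After op 10 (replace /n/uk 88): {"ej":3,"n":{"ihz":9,"mp":67,"uk":88}}
Value at /n/uk: 88

Answer: 88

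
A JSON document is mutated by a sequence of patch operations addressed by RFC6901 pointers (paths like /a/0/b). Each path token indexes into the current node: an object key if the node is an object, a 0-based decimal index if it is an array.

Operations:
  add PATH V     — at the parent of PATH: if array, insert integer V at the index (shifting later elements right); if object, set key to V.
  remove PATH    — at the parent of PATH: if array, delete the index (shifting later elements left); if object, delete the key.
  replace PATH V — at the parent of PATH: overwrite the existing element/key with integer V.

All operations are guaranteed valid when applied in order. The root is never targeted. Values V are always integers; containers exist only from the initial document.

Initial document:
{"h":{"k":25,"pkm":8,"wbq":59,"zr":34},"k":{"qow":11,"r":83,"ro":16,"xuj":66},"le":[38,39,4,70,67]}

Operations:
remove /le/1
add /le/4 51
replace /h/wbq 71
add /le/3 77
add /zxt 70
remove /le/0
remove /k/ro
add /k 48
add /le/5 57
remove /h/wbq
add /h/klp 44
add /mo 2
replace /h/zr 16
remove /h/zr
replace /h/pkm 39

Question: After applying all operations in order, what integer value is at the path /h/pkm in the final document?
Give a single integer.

After op 1 (remove /le/1): {"h":{"k":25,"pkm":8,"wbq":59,"zr":34},"k":{"qow":11,"r":83,"ro":16,"xuj":66},"le":[38,4,70,67]}
After op 2 (add /le/4 51): {"h":{"k":25,"pkm":8,"wbq":59,"zr":34},"k":{"qow":11,"r":83,"ro":16,"xuj":66},"le":[38,4,70,67,51]}
After op 3 (replace /h/wbq 71): {"h":{"k":25,"pkm":8,"wbq":71,"zr":34},"k":{"qow":11,"r":83,"ro":16,"xuj":66},"le":[38,4,70,67,51]}
After op 4 (add /le/3 77): {"h":{"k":25,"pkm":8,"wbq":71,"zr":34},"k":{"qow":11,"r":83,"ro":16,"xuj":66},"le":[38,4,70,77,67,51]}
After op 5 (add /zxt 70): {"h":{"k":25,"pkm":8,"wbq":71,"zr":34},"k":{"qow":11,"r":83,"ro":16,"xuj":66},"le":[38,4,70,77,67,51],"zxt":70}
After op 6 (remove /le/0): {"h":{"k":25,"pkm":8,"wbq":71,"zr":34},"k":{"qow":11,"r":83,"ro":16,"xuj":66},"le":[4,70,77,67,51],"zxt":70}
After op 7 (remove /k/ro): {"h":{"k":25,"pkm":8,"wbq":71,"zr":34},"k":{"qow":11,"r":83,"xuj":66},"le":[4,70,77,67,51],"zxt":70}
After op 8 (add /k 48): {"h":{"k":25,"pkm":8,"wbq":71,"zr":34},"k":48,"le":[4,70,77,67,51],"zxt":70}
After op 9 (add /le/5 57): {"h":{"k":25,"pkm":8,"wbq":71,"zr":34},"k":48,"le":[4,70,77,67,51,57],"zxt":70}
After op 10 (remove /h/wbq): {"h":{"k":25,"pkm":8,"zr":34},"k":48,"le":[4,70,77,67,51,57],"zxt":70}
After op 11 (add /h/klp 44): {"h":{"k":25,"klp":44,"pkm":8,"zr":34},"k":48,"le":[4,70,77,67,51,57],"zxt":70}
After op 12 (add /mo 2): {"h":{"k":25,"klp":44,"pkm":8,"zr":34},"k":48,"le":[4,70,77,67,51,57],"mo":2,"zxt":70}
After op 13 (replace /h/zr 16): {"h":{"k":25,"klp":44,"pkm":8,"zr":16},"k":48,"le":[4,70,77,67,51,57],"mo":2,"zxt":70}
After op 14 (remove /h/zr): {"h":{"k":25,"klp":44,"pkm":8},"k":48,"le":[4,70,77,67,51,57],"mo":2,"zxt":70}
After op 15 (replace /h/pkm 39): {"h":{"k":25,"klp":44,"pkm":39},"k":48,"le":[4,70,77,67,51,57],"mo":2,"zxt":70}
Value at /h/pkm: 39

Answer: 39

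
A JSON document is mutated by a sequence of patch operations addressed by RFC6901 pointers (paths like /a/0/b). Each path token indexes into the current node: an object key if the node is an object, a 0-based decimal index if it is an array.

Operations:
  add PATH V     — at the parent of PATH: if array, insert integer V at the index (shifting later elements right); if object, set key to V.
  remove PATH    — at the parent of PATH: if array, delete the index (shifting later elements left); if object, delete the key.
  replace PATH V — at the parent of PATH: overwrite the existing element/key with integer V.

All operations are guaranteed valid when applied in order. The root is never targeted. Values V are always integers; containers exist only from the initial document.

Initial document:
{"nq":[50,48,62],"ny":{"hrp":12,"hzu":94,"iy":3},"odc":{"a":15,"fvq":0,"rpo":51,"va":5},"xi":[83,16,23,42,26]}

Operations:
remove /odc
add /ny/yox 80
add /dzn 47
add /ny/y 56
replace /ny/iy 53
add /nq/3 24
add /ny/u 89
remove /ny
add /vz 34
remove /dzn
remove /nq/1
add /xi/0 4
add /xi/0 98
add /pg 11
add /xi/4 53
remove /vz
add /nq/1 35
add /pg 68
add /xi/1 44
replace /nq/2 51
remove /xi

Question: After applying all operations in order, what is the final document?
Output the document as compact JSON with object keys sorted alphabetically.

Answer: {"nq":[50,35,51,24],"pg":68}

Derivation:
After op 1 (remove /odc): {"nq":[50,48,62],"ny":{"hrp":12,"hzu":94,"iy":3},"xi":[83,16,23,42,26]}
After op 2 (add /ny/yox 80): {"nq":[50,48,62],"ny":{"hrp":12,"hzu":94,"iy":3,"yox":80},"xi":[83,16,23,42,26]}
After op 3 (add /dzn 47): {"dzn":47,"nq":[50,48,62],"ny":{"hrp":12,"hzu":94,"iy":3,"yox":80},"xi":[83,16,23,42,26]}
After op 4 (add /ny/y 56): {"dzn":47,"nq":[50,48,62],"ny":{"hrp":12,"hzu":94,"iy":3,"y":56,"yox":80},"xi":[83,16,23,42,26]}
After op 5 (replace /ny/iy 53): {"dzn":47,"nq":[50,48,62],"ny":{"hrp":12,"hzu":94,"iy":53,"y":56,"yox":80},"xi":[83,16,23,42,26]}
After op 6 (add /nq/3 24): {"dzn":47,"nq":[50,48,62,24],"ny":{"hrp":12,"hzu":94,"iy":53,"y":56,"yox":80},"xi":[83,16,23,42,26]}
After op 7 (add /ny/u 89): {"dzn":47,"nq":[50,48,62,24],"ny":{"hrp":12,"hzu":94,"iy":53,"u":89,"y":56,"yox":80},"xi":[83,16,23,42,26]}
After op 8 (remove /ny): {"dzn":47,"nq":[50,48,62,24],"xi":[83,16,23,42,26]}
After op 9 (add /vz 34): {"dzn":47,"nq":[50,48,62,24],"vz":34,"xi":[83,16,23,42,26]}
After op 10 (remove /dzn): {"nq":[50,48,62,24],"vz":34,"xi":[83,16,23,42,26]}
After op 11 (remove /nq/1): {"nq":[50,62,24],"vz":34,"xi":[83,16,23,42,26]}
After op 12 (add /xi/0 4): {"nq":[50,62,24],"vz":34,"xi":[4,83,16,23,42,26]}
After op 13 (add /xi/0 98): {"nq":[50,62,24],"vz":34,"xi":[98,4,83,16,23,42,26]}
After op 14 (add /pg 11): {"nq":[50,62,24],"pg":11,"vz":34,"xi":[98,4,83,16,23,42,26]}
After op 15 (add /xi/4 53): {"nq":[50,62,24],"pg":11,"vz":34,"xi":[98,4,83,16,53,23,42,26]}
After op 16 (remove /vz): {"nq":[50,62,24],"pg":11,"xi":[98,4,83,16,53,23,42,26]}
After op 17 (add /nq/1 35): {"nq":[50,35,62,24],"pg":11,"xi":[98,4,83,16,53,23,42,26]}
After op 18 (add /pg 68): {"nq":[50,35,62,24],"pg":68,"xi":[98,4,83,16,53,23,42,26]}
After op 19 (add /xi/1 44): {"nq":[50,35,62,24],"pg":68,"xi":[98,44,4,83,16,53,23,42,26]}
After op 20 (replace /nq/2 51): {"nq":[50,35,51,24],"pg":68,"xi":[98,44,4,83,16,53,23,42,26]}
After op 21 (remove /xi): {"nq":[50,35,51,24],"pg":68}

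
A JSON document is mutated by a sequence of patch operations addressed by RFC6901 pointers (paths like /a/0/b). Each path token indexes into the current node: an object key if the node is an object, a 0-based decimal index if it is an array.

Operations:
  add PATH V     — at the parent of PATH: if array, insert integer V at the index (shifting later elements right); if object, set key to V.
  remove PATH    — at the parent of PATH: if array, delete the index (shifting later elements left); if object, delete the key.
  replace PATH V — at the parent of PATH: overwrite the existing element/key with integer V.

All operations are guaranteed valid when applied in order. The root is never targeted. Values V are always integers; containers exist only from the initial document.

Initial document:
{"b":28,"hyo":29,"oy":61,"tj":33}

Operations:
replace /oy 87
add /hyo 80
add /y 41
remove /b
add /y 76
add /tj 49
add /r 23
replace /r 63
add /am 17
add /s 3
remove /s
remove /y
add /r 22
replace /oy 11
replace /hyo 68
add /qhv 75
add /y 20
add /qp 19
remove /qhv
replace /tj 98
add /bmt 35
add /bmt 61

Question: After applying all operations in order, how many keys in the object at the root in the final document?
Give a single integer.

After op 1 (replace /oy 87): {"b":28,"hyo":29,"oy":87,"tj":33}
After op 2 (add /hyo 80): {"b":28,"hyo":80,"oy":87,"tj":33}
After op 3 (add /y 41): {"b":28,"hyo":80,"oy":87,"tj":33,"y":41}
After op 4 (remove /b): {"hyo":80,"oy":87,"tj":33,"y":41}
After op 5 (add /y 76): {"hyo":80,"oy":87,"tj":33,"y":76}
After op 6 (add /tj 49): {"hyo":80,"oy":87,"tj":49,"y":76}
After op 7 (add /r 23): {"hyo":80,"oy":87,"r":23,"tj":49,"y":76}
After op 8 (replace /r 63): {"hyo":80,"oy":87,"r":63,"tj":49,"y":76}
After op 9 (add /am 17): {"am":17,"hyo":80,"oy":87,"r":63,"tj":49,"y":76}
After op 10 (add /s 3): {"am":17,"hyo":80,"oy":87,"r":63,"s":3,"tj":49,"y":76}
After op 11 (remove /s): {"am":17,"hyo":80,"oy":87,"r":63,"tj":49,"y":76}
After op 12 (remove /y): {"am":17,"hyo":80,"oy":87,"r":63,"tj":49}
After op 13 (add /r 22): {"am":17,"hyo":80,"oy":87,"r":22,"tj":49}
After op 14 (replace /oy 11): {"am":17,"hyo":80,"oy":11,"r":22,"tj":49}
After op 15 (replace /hyo 68): {"am":17,"hyo":68,"oy":11,"r":22,"tj":49}
After op 16 (add /qhv 75): {"am":17,"hyo":68,"oy":11,"qhv":75,"r":22,"tj":49}
After op 17 (add /y 20): {"am":17,"hyo":68,"oy":11,"qhv":75,"r":22,"tj":49,"y":20}
After op 18 (add /qp 19): {"am":17,"hyo":68,"oy":11,"qhv":75,"qp":19,"r":22,"tj":49,"y":20}
After op 19 (remove /qhv): {"am":17,"hyo":68,"oy":11,"qp":19,"r":22,"tj":49,"y":20}
After op 20 (replace /tj 98): {"am":17,"hyo":68,"oy":11,"qp":19,"r":22,"tj":98,"y":20}
After op 21 (add /bmt 35): {"am":17,"bmt":35,"hyo":68,"oy":11,"qp":19,"r":22,"tj":98,"y":20}
After op 22 (add /bmt 61): {"am":17,"bmt":61,"hyo":68,"oy":11,"qp":19,"r":22,"tj":98,"y":20}
Size at the root: 8

Answer: 8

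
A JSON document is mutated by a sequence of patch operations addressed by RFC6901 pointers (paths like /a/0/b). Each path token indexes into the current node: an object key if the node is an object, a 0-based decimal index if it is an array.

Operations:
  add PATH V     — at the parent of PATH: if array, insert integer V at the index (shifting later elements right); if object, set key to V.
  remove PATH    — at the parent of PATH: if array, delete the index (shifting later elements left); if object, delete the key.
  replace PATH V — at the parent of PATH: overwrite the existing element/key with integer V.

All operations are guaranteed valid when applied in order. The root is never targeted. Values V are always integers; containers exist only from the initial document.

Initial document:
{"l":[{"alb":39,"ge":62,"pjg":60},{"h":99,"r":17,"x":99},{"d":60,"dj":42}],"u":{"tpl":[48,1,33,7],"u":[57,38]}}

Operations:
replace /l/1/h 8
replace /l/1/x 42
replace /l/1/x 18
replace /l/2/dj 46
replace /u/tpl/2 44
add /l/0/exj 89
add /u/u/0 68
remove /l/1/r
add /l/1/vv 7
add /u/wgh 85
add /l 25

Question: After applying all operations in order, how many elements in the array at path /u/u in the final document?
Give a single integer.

After op 1 (replace /l/1/h 8): {"l":[{"alb":39,"ge":62,"pjg":60},{"h":8,"r":17,"x":99},{"d":60,"dj":42}],"u":{"tpl":[48,1,33,7],"u":[57,38]}}
After op 2 (replace /l/1/x 42): {"l":[{"alb":39,"ge":62,"pjg":60},{"h":8,"r":17,"x":42},{"d":60,"dj":42}],"u":{"tpl":[48,1,33,7],"u":[57,38]}}
After op 3 (replace /l/1/x 18): {"l":[{"alb":39,"ge":62,"pjg":60},{"h":8,"r":17,"x":18},{"d":60,"dj":42}],"u":{"tpl":[48,1,33,7],"u":[57,38]}}
After op 4 (replace /l/2/dj 46): {"l":[{"alb":39,"ge":62,"pjg":60},{"h":8,"r":17,"x":18},{"d":60,"dj":46}],"u":{"tpl":[48,1,33,7],"u":[57,38]}}
After op 5 (replace /u/tpl/2 44): {"l":[{"alb":39,"ge":62,"pjg":60},{"h":8,"r":17,"x":18},{"d":60,"dj":46}],"u":{"tpl":[48,1,44,7],"u":[57,38]}}
After op 6 (add /l/0/exj 89): {"l":[{"alb":39,"exj":89,"ge":62,"pjg":60},{"h":8,"r":17,"x":18},{"d":60,"dj":46}],"u":{"tpl":[48,1,44,7],"u":[57,38]}}
After op 7 (add /u/u/0 68): {"l":[{"alb":39,"exj":89,"ge":62,"pjg":60},{"h":8,"r":17,"x":18},{"d":60,"dj":46}],"u":{"tpl":[48,1,44,7],"u":[68,57,38]}}
After op 8 (remove /l/1/r): {"l":[{"alb":39,"exj":89,"ge":62,"pjg":60},{"h":8,"x":18},{"d":60,"dj":46}],"u":{"tpl":[48,1,44,7],"u":[68,57,38]}}
After op 9 (add /l/1/vv 7): {"l":[{"alb":39,"exj":89,"ge":62,"pjg":60},{"h":8,"vv":7,"x":18},{"d":60,"dj":46}],"u":{"tpl":[48,1,44,7],"u":[68,57,38]}}
After op 10 (add /u/wgh 85): {"l":[{"alb":39,"exj":89,"ge":62,"pjg":60},{"h":8,"vv":7,"x":18},{"d":60,"dj":46}],"u":{"tpl":[48,1,44,7],"u":[68,57,38],"wgh":85}}
After op 11 (add /l 25): {"l":25,"u":{"tpl":[48,1,44,7],"u":[68,57,38],"wgh":85}}
Size at path /u/u: 3

Answer: 3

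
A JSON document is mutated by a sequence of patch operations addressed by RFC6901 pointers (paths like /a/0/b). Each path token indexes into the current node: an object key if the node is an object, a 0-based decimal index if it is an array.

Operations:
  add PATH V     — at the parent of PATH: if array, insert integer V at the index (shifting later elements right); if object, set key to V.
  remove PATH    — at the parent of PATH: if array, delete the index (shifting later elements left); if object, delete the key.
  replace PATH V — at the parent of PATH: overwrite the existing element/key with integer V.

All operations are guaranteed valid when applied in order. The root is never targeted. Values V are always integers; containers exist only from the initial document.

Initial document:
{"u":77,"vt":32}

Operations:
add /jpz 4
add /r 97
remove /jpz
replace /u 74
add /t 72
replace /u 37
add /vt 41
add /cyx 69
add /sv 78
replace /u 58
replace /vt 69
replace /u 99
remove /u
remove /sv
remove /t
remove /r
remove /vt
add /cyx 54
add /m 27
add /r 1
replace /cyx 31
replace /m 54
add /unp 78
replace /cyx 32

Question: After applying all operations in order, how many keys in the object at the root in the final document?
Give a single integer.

After op 1 (add /jpz 4): {"jpz":4,"u":77,"vt":32}
After op 2 (add /r 97): {"jpz":4,"r":97,"u":77,"vt":32}
After op 3 (remove /jpz): {"r":97,"u":77,"vt":32}
After op 4 (replace /u 74): {"r":97,"u":74,"vt":32}
After op 5 (add /t 72): {"r":97,"t":72,"u":74,"vt":32}
After op 6 (replace /u 37): {"r":97,"t":72,"u":37,"vt":32}
After op 7 (add /vt 41): {"r":97,"t":72,"u":37,"vt":41}
After op 8 (add /cyx 69): {"cyx":69,"r":97,"t":72,"u":37,"vt":41}
After op 9 (add /sv 78): {"cyx":69,"r":97,"sv":78,"t":72,"u":37,"vt":41}
After op 10 (replace /u 58): {"cyx":69,"r":97,"sv":78,"t":72,"u":58,"vt":41}
After op 11 (replace /vt 69): {"cyx":69,"r":97,"sv":78,"t":72,"u":58,"vt":69}
After op 12 (replace /u 99): {"cyx":69,"r":97,"sv":78,"t":72,"u":99,"vt":69}
After op 13 (remove /u): {"cyx":69,"r":97,"sv":78,"t":72,"vt":69}
After op 14 (remove /sv): {"cyx":69,"r":97,"t":72,"vt":69}
After op 15 (remove /t): {"cyx":69,"r":97,"vt":69}
After op 16 (remove /r): {"cyx":69,"vt":69}
After op 17 (remove /vt): {"cyx":69}
After op 18 (add /cyx 54): {"cyx":54}
After op 19 (add /m 27): {"cyx":54,"m":27}
After op 20 (add /r 1): {"cyx":54,"m":27,"r":1}
After op 21 (replace /cyx 31): {"cyx":31,"m":27,"r":1}
After op 22 (replace /m 54): {"cyx":31,"m":54,"r":1}
After op 23 (add /unp 78): {"cyx":31,"m":54,"r":1,"unp":78}
After op 24 (replace /cyx 32): {"cyx":32,"m":54,"r":1,"unp":78}
Size at the root: 4

Answer: 4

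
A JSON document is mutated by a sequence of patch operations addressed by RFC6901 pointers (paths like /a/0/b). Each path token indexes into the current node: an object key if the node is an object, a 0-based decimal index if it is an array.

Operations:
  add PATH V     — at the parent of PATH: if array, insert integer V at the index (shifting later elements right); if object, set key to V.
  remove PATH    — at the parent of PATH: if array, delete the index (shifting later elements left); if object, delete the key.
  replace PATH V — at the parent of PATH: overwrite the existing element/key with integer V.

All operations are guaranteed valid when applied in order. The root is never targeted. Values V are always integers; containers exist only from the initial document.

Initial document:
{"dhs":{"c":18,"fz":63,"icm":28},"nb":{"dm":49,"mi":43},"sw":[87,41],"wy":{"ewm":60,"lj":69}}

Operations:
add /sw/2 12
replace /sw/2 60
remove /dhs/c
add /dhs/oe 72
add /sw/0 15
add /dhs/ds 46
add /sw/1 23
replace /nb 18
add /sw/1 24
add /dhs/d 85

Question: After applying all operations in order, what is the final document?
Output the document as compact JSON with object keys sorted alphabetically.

After op 1 (add /sw/2 12): {"dhs":{"c":18,"fz":63,"icm":28},"nb":{"dm":49,"mi":43},"sw":[87,41,12],"wy":{"ewm":60,"lj":69}}
After op 2 (replace /sw/2 60): {"dhs":{"c":18,"fz":63,"icm":28},"nb":{"dm":49,"mi":43},"sw":[87,41,60],"wy":{"ewm":60,"lj":69}}
After op 3 (remove /dhs/c): {"dhs":{"fz":63,"icm":28},"nb":{"dm":49,"mi":43},"sw":[87,41,60],"wy":{"ewm":60,"lj":69}}
After op 4 (add /dhs/oe 72): {"dhs":{"fz":63,"icm":28,"oe":72},"nb":{"dm":49,"mi":43},"sw":[87,41,60],"wy":{"ewm":60,"lj":69}}
After op 5 (add /sw/0 15): {"dhs":{"fz":63,"icm":28,"oe":72},"nb":{"dm":49,"mi":43},"sw":[15,87,41,60],"wy":{"ewm":60,"lj":69}}
After op 6 (add /dhs/ds 46): {"dhs":{"ds":46,"fz":63,"icm":28,"oe":72},"nb":{"dm":49,"mi":43},"sw":[15,87,41,60],"wy":{"ewm":60,"lj":69}}
After op 7 (add /sw/1 23): {"dhs":{"ds":46,"fz":63,"icm":28,"oe":72},"nb":{"dm":49,"mi":43},"sw":[15,23,87,41,60],"wy":{"ewm":60,"lj":69}}
After op 8 (replace /nb 18): {"dhs":{"ds":46,"fz":63,"icm":28,"oe":72},"nb":18,"sw":[15,23,87,41,60],"wy":{"ewm":60,"lj":69}}
After op 9 (add /sw/1 24): {"dhs":{"ds":46,"fz":63,"icm":28,"oe":72},"nb":18,"sw":[15,24,23,87,41,60],"wy":{"ewm":60,"lj":69}}
After op 10 (add /dhs/d 85): {"dhs":{"d":85,"ds":46,"fz":63,"icm":28,"oe":72},"nb":18,"sw":[15,24,23,87,41,60],"wy":{"ewm":60,"lj":69}}

Answer: {"dhs":{"d":85,"ds":46,"fz":63,"icm":28,"oe":72},"nb":18,"sw":[15,24,23,87,41,60],"wy":{"ewm":60,"lj":69}}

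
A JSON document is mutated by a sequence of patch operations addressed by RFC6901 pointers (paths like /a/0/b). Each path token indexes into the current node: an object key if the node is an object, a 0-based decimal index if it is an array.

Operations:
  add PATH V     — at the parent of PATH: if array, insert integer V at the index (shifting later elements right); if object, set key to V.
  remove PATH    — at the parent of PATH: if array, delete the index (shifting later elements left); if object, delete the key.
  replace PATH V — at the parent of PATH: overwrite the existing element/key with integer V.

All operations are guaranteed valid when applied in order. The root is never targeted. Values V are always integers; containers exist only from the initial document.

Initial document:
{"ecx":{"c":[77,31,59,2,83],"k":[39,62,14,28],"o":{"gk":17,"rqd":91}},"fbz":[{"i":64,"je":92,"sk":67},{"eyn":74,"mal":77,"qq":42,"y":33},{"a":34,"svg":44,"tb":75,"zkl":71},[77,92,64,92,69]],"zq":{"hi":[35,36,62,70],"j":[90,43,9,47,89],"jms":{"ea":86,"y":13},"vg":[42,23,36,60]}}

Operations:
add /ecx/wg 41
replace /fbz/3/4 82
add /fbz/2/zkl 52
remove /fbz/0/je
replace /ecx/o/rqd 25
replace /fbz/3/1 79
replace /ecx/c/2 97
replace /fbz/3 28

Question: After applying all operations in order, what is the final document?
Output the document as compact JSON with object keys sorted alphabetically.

Answer: {"ecx":{"c":[77,31,97,2,83],"k":[39,62,14,28],"o":{"gk":17,"rqd":25},"wg":41},"fbz":[{"i":64,"sk":67},{"eyn":74,"mal":77,"qq":42,"y":33},{"a":34,"svg":44,"tb":75,"zkl":52},28],"zq":{"hi":[35,36,62,70],"j":[90,43,9,47,89],"jms":{"ea":86,"y":13},"vg":[42,23,36,60]}}

Derivation:
After op 1 (add /ecx/wg 41): {"ecx":{"c":[77,31,59,2,83],"k":[39,62,14,28],"o":{"gk":17,"rqd":91},"wg":41},"fbz":[{"i":64,"je":92,"sk":67},{"eyn":74,"mal":77,"qq":42,"y":33},{"a":34,"svg":44,"tb":75,"zkl":71},[77,92,64,92,69]],"zq":{"hi":[35,36,62,70],"j":[90,43,9,47,89],"jms":{"ea":86,"y":13},"vg":[42,23,36,60]}}
After op 2 (replace /fbz/3/4 82): {"ecx":{"c":[77,31,59,2,83],"k":[39,62,14,28],"o":{"gk":17,"rqd":91},"wg":41},"fbz":[{"i":64,"je":92,"sk":67},{"eyn":74,"mal":77,"qq":42,"y":33},{"a":34,"svg":44,"tb":75,"zkl":71},[77,92,64,92,82]],"zq":{"hi":[35,36,62,70],"j":[90,43,9,47,89],"jms":{"ea":86,"y":13},"vg":[42,23,36,60]}}
After op 3 (add /fbz/2/zkl 52): {"ecx":{"c":[77,31,59,2,83],"k":[39,62,14,28],"o":{"gk":17,"rqd":91},"wg":41},"fbz":[{"i":64,"je":92,"sk":67},{"eyn":74,"mal":77,"qq":42,"y":33},{"a":34,"svg":44,"tb":75,"zkl":52},[77,92,64,92,82]],"zq":{"hi":[35,36,62,70],"j":[90,43,9,47,89],"jms":{"ea":86,"y":13},"vg":[42,23,36,60]}}
After op 4 (remove /fbz/0/je): {"ecx":{"c":[77,31,59,2,83],"k":[39,62,14,28],"o":{"gk":17,"rqd":91},"wg":41},"fbz":[{"i":64,"sk":67},{"eyn":74,"mal":77,"qq":42,"y":33},{"a":34,"svg":44,"tb":75,"zkl":52},[77,92,64,92,82]],"zq":{"hi":[35,36,62,70],"j":[90,43,9,47,89],"jms":{"ea":86,"y":13},"vg":[42,23,36,60]}}
After op 5 (replace /ecx/o/rqd 25): {"ecx":{"c":[77,31,59,2,83],"k":[39,62,14,28],"o":{"gk":17,"rqd":25},"wg":41},"fbz":[{"i":64,"sk":67},{"eyn":74,"mal":77,"qq":42,"y":33},{"a":34,"svg":44,"tb":75,"zkl":52},[77,92,64,92,82]],"zq":{"hi":[35,36,62,70],"j":[90,43,9,47,89],"jms":{"ea":86,"y":13},"vg":[42,23,36,60]}}
After op 6 (replace /fbz/3/1 79): {"ecx":{"c":[77,31,59,2,83],"k":[39,62,14,28],"o":{"gk":17,"rqd":25},"wg":41},"fbz":[{"i":64,"sk":67},{"eyn":74,"mal":77,"qq":42,"y":33},{"a":34,"svg":44,"tb":75,"zkl":52},[77,79,64,92,82]],"zq":{"hi":[35,36,62,70],"j":[90,43,9,47,89],"jms":{"ea":86,"y":13},"vg":[42,23,36,60]}}
After op 7 (replace /ecx/c/2 97): {"ecx":{"c":[77,31,97,2,83],"k":[39,62,14,28],"o":{"gk":17,"rqd":25},"wg":41},"fbz":[{"i":64,"sk":67},{"eyn":74,"mal":77,"qq":42,"y":33},{"a":34,"svg":44,"tb":75,"zkl":52},[77,79,64,92,82]],"zq":{"hi":[35,36,62,70],"j":[90,43,9,47,89],"jms":{"ea":86,"y":13},"vg":[42,23,36,60]}}
After op 8 (replace /fbz/3 28): {"ecx":{"c":[77,31,97,2,83],"k":[39,62,14,28],"o":{"gk":17,"rqd":25},"wg":41},"fbz":[{"i":64,"sk":67},{"eyn":74,"mal":77,"qq":42,"y":33},{"a":34,"svg":44,"tb":75,"zkl":52},28],"zq":{"hi":[35,36,62,70],"j":[90,43,9,47,89],"jms":{"ea":86,"y":13},"vg":[42,23,36,60]}}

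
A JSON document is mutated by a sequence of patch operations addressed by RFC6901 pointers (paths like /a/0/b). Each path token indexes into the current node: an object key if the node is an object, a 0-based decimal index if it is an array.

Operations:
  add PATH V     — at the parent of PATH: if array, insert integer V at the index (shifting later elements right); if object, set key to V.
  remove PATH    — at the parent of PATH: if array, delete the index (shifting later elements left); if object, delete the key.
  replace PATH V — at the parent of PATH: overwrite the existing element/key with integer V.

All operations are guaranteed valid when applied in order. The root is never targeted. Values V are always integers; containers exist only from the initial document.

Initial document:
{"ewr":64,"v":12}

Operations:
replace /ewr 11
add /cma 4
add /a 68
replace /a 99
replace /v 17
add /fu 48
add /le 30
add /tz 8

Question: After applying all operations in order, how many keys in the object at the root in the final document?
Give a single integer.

After op 1 (replace /ewr 11): {"ewr":11,"v":12}
After op 2 (add /cma 4): {"cma":4,"ewr":11,"v":12}
After op 3 (add /a 68): {"a":68,"cma":4,"ewr":11,"v":12}
After op 4 (replace /a 99): {"a":99,"cma":4,"ewr":11,"v":12}
After op 5 (replace /v 17): {"a":99,"cma":4,"ewr":11,"v":17}
After op 6 (add /fu 48): {"a":99,"cma":4,"ewr":11,"fu":48,"v":17}
After op 7 (add /le 30): {"a":99,"cma":4,"ewr":11,"fu":48,"le":30,"v":17}
After op 8 (add /tz 8): {"a":99,"cma":4,"ewr":11,"fu":48,"le":30,"tz":8,"v":17}
Size at the root: 7

Answer: 7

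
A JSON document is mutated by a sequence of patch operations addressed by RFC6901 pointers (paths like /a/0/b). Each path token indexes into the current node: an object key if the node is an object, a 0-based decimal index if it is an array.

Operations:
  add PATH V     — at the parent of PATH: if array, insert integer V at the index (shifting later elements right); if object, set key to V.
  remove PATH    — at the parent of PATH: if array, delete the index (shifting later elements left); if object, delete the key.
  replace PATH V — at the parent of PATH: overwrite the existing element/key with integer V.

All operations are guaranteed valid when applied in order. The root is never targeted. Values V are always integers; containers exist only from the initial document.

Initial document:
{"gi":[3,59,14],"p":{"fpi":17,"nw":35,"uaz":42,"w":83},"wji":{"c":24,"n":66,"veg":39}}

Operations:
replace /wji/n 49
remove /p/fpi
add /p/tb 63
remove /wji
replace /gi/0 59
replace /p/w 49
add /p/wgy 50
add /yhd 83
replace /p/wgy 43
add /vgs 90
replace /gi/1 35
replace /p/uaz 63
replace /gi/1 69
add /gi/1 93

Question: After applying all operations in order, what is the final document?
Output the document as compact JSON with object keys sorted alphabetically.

After op 1 (replace /wji/n 49): {"gi":[3,59,14],"p":{"fpi":17,"nw":35,"uaz":42,"w":83},"wji":{"c":24,"n":49,"veg":39}}
After op 2 (remove /p/fpi): {"gi":[3,59,14],"p":{"nw":35,"uaz":42,"w":83},"wji":{"c":24,"n":49,"veg":39}}
After op 3 (add /p/tb 63): {"gi":[3,59,14],"p":{"nw":35,"tb":63,"uaz":42,"w":83},"wji":{"c":24,"n":49,"veg":39}}
After op 4 (remove /wji): {"gi":[3,59,14],"p":{"nw":35,"tb":63,"uaz":42,"w":83}}
After op 5 (replace /gi/0 59): {"gi":[59,59,14],"p":{"nw":35,"tb":63,"uaz":42,"w":83}}
After op 6 (replace /p/w 49): {"gi":[59,59,14],"p":{"nw":35,"tb":63,"uaz":42,"w":49}}
After op 7 (add /p/wgy 50): {"gi":[59,59,14],"p":{"nw":35,"tb":63,"uaz":42,"w":49,"wgy":50}}
After op 8 (add /yhd 83): {"gi":[59,59,14],"p":{"nw":35,"tb":63,"uaz":42,"w":49,"wgy":50},"yhd":83}
After op 9 (replace /p/wgy 43): {"gi":[59,59,14],"p":{"nw":35,"tb":63,"uaz":42,"w":49,"wgy":43},"yhd":83}
After op 10 (add /vgs 90): {"gi":[59,59,14],"p":{"nw":35,"tb":63,"uaz":42,"w":49,"wgy":43},"vgs":90,"yhd":83}
After op 11 (replace /gi/1 35): {"gi":[59,35,14],"p":{"nw":35,"tb":63,"uaz":42,"w":49,"wgy":43},"vgs":90,"yhd":83}
After op 12 (replace /p/uaz 63): {"gi":[59,35,14],"p":{"nw":35,"tb":63,"uaz":63,"w":49,"wgy":43},"vgs":90,"yhd":83}
After op 13 (replace /gi/1 69): {"gi":[59,69,14],"p":{"nw":35,"tb":63,"uaz":63,"w":49,"wgy":43},"vgs":90,"yhd":83}
After op 14 (add /gi/1 93): {"gi":[59,93,69,14],"p":{"nw":35,"tb":63,"uaz":63,"w":49,"wgy":43},"vgs":90,"yhd":83}

Answer: {"gi":[59,93,69,14],"p":{"nw":35,"tb":63,"uaz":63,"w":49,"wgy":43},"vgs":90,"yhd":83}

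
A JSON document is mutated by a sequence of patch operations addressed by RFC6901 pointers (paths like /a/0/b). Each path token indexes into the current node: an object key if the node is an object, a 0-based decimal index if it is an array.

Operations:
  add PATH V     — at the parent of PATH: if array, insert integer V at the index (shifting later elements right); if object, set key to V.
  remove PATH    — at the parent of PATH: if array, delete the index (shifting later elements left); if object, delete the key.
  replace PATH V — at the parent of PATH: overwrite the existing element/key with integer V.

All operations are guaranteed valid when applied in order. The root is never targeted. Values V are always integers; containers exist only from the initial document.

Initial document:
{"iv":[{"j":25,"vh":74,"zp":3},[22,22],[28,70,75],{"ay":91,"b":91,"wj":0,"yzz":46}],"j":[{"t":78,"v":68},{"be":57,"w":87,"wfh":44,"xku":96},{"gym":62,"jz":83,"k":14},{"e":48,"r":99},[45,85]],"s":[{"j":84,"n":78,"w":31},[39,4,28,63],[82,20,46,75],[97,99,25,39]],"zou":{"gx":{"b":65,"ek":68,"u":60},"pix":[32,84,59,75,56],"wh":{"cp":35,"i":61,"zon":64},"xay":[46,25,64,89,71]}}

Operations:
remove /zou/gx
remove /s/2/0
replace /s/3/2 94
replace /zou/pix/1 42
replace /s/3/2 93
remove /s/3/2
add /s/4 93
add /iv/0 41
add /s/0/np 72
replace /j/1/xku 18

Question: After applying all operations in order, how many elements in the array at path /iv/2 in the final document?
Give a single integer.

After op 1 (remove /zou/gx): {"iv":[{"j":25,"vh":74,"zp":3},[22,22],[28,70,75],{"ay":91,"b":91,"wj":0,"yzz":46}],"j":[{"t":78,"v":68},{"be":57,"w":87,"wfh":44,"xku":96},{"gym":62,"jz":83,"k":14},{"e":48,"r":99},[45,85]],"s":[{"j":84,"n":78,"w":31},[39,4,28,63],[82,20,46,75],[97,99,25,39]],"zou":{"pix":[32,84,59,75,56],"wh":{"cp":35,"i":61,"zon":64},"xay":[46,25,64,89,71]}}
After op 2 (remove /s/2/0): {"iv":[{"j":25,"vh":74,"zp":3},[22,22],[28,70,75],{"ay":91,"b":91,"wj":0,"yzz":46}],"j":[{"t":78,"v":68},{"be":57,"w":87,"wfh":44,"xku":96},{"gym":62,"jz":83,"k":14},{"e":48,"r":99},[45,85]],"s":[{"j":84,"n":78,"w":31},[39,4,28,63],[20,46,75],[97,99,25,39]],"zou":{"pix":[32,84,59,75,56],"wh":{"cp":35,"i":61,"zon":64},"xay":[46,25,64,89,71]}}
After op 3 (replace /s/3/2 94): {"iv":[{"j":25,"vh":74,"zp":3},[22,22],[28,70,75],{"ay":91,"b":91,"wj":0,"yzz":46}],"j":[{"t":78,"v":68},{"be":57,"w":87,"wfh":44,"xku":96},{"gym":62,"jz":83,"k":14},{"e":48,"r":99},[45,85]],"s":[{"j":84,"n":78,"w":31},[39,4,28,63],[20,46,75],[97,99,94,39]],"zou":{"pix":[32,84,59,75,56],"wh":{"cp":35,"i":61,"zon":64},"xay":[46,25,64,89,71]}}
After op 4 (replace /zou/pix/1 42): {"iv":[{"j":25,"vh":74,"zp":3},[22,22],[28,70,75],{"ay":91,"b":91,"wj":0,"yzz":46}],"j":[{"t":78,"v":68},{"be":57,"w":87,"wfh":44,"xku":96},{"gym":62,"jz":83,"k":14},{"e":48,"r":99},[45,85]],"s":[{"j":84,"n":78,"w":31},[39,4,28,63],[20,46,75],[97,99,94,39]],"zou":{"pix":[32,42,59,75,56],"wh":{"cp":35,"i":61,"zon":64},"xay":[46,25,64,89,71]}}
After op 5 (replace /s/3/2 93): {"iv":[{"j":25,"vh":74,"zp":3},[22,22],[28,70,75],{"ay":91,"b":91,"wj":0,"yzz":46}],"j":[{"t":78,"v":68},{"be":57,"w":87,"wfh":44,"xku":96},{"gym":62,"jz":83,"k":14},{"e":48,"r":99},[45,85]],"s":[{"j":84,"n":78,"w":31},[39,4,28,63],[20,46,75],[97,99,93,39]],"zou":{"pix":[32,42,59,75,56],"wh":{"cp":35,"i":61,"zon":64},"xay":[46,25,64,89,71]}}
After op 6 (remove /s/3/2): {"iv":[{"j":25,"vh":74,"zp":3},[22,22],[28,70,75],{"ay":91,"b":91,"wj":0,"yzz":46}],"j":[{"t":78,"v":68},{"be":57,"w":87,"wfh":44,"xku":96},{"gym":62,"jz":83,"k":14},{"e":48,"r":99},[45,85]],"s":[{"j":84,"n":78,"w":31},[39,4,28,63],[20,46,75],[97,99,39]],"zou":{"pix":[32,42,59,75,56],"wh":{"cp":35,"i":61,"zon":64},"xay":[46,25,64,89,71]}}
After op 7 (add /s/4 93): {"iv":[{"j":25,"vh":74,"zp":3},[22,22],[28,70,75],{"ay":91,"b":91,"wj":0,"yzz":46}],"j":[{"t":78,"v":68},{"be":57,"w":87,"wfh":44,"xku":96},{"gym":62,"jz":83,"k":14},{"e":48,"r":99},[45,85]],"s":[{"j":84,"n":78,"w":31},[39,4,28,63],[20,46,75],[97,99,39],93],"zou":{"pix":[32,42,59,75,56],"wh":{"cp":35,"i":61,"zon":64},"xay":[46,25,64,89,71]}}
After op 8 (add /iv/0 41): {"iv":[41,{"j":25,"vh":74,"zp":3},[22,22],[28,70,75],{"ay":91,"b":91,"wj":0,"yzz":46}],"j":[{"t":78,"v":68},{"be":57,"w":87,"wfh":44,"xku":96},{"gym":62,"jz":83,"k":14},{"e":48,"r":99},[45,85]],"s":[{"j":84,"n":78,"w":31},[39,4,28,63],[20,46,75],[97,99,39],93],"zou":{"pix":[32,42,59,75,56],"wh":{"cp":35,"i":61,"zon":64},"xay":[46,25,64,89,71]}}
After op 9 (add /s/0/np 72): {"iv":[41,{"j":25,"vh":74,"zp":3},[22,22],[28,70,75],{"ay":91,"b":91,"wj":0,"yzz":46}],"j":[{"t":78,"v":68},{"be":57,"w":87,"wfh":44,"xku":96},{"gym":62,"jz":83,"k":14},{"e":48,"r":99},[45,85]],"s":[{"j":84,"n":78,"np":72,"w":31},[39,4,28,63],[20,46,75],[97,99,39],93],"zou":{"pix":[32,42,59,75,56],"wh":{"cp":35,"i":61,"zon":64},"xay":[46,25,64,89,71]}}
After op 10 (replace /j/1/xku 18): {"iv":[41,{"j":25,"vh":74,"zp":3},[22,22],[28,70,75],{"ay":91,"b":91,"wj":0,"yzz":46}],"j":[{"t":78,"v":68},{"be":57,"w":87,"wfh":44,"xku":18},{"gym":62,"jz":83,"k":14},{"e":48,"r":99},[45,85]],"s":[{"j":84,"n":78,"np":72,"w":31},[39,4,28,63],[20,46,75],[97,99,39],93],"zou":{"pix":[32,42,59,75,56],"wh":{"cp":35,"i":61,"zon":64},"xay":[46,25,64,89,71]}}
Size at path /iv/2: 2

Answer: 2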